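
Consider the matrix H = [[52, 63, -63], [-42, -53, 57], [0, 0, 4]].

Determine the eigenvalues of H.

Compute the characteristic polynomial p(λ) = det(λI - H).
Expanding the 3×3 determinant: p(λ) = λ^3 - 3λ^2 - 114λ + 440.
Try λ = -11: p(-11) = 0, so -11 is a root.
Dividing by (λ + 11) leaves λ^2 - 14λ + 40.
The quadratic factors as (λ - 4)·(λ - 10).
Eigenvalues: -11, 4, 10.

-11, 4, 10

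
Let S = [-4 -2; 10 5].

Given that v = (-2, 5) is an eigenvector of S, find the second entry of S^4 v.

First find the eigenvalue: Sv = (-2, 5) = 1·(-2, 5), so λ = 1.
Then S^4 v = λ^4·v = 1^4·(-2, 5) = 1·(-2, 5) = (-2, 5).

5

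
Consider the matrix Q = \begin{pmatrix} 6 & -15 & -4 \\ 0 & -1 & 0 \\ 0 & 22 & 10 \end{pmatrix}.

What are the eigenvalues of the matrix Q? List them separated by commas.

-1, 6, 10

The characteristic polynomial is p(r) = det(rI - Q).
Expanding the 3×3 determinant: p(r) = r^3 - 15r^2 + 44r + 60.
Try r = -1: p(-1) = 0, so -1 is a root.
Factor out (r + 1): p(r) = (r + 1)·(r^2 - 16r + 60).
The quadratic factors as (r - 6)·(r - 10).
Eigenvalues: -1, 6, 10.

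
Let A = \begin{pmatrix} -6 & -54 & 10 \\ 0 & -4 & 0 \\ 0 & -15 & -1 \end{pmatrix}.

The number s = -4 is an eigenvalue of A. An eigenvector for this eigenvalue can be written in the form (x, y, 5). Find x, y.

-2, 1

We need (A + 4I)v = 0.
A + 4I = [[-2, -54, 10], [0, 0, 0], [0, -15, 3]].
Row 1: (-2)·x + (-54)·y + (10)·5 = 0
Row 2: (0)·x + (0)·y + (0)·5 = 0
Row 3: (0)·x + (-15)·y + (3)·5 = 0
Solving gives x = -2, y = 1.
Check: A·(-2, 1, 5) = (8, -4, -20) = -4·(-2, 1, 5).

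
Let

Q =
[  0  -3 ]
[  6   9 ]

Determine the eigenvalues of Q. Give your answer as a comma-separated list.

det(Q - μI) = (0 - μ)(9 - μ) - (-3)·(6) = μ^2 - 9μ + 18.
This factors as (μ - 3)·(μ - 6) = 0.
Eigenvalues: 3, 6.

3, 6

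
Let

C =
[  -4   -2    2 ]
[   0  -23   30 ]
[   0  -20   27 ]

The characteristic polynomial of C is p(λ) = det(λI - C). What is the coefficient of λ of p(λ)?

p(λ) = λ^3 - 37λ - 84.
The coefficient of λ is -37.

-37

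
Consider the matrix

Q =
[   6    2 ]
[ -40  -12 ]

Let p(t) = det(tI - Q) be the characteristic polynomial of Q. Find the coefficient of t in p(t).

The coefficient of t of det(tI - Q) is −trace(Q).
trace(Q) = (6) + (-12) = -6, so the coefficient is 6.

6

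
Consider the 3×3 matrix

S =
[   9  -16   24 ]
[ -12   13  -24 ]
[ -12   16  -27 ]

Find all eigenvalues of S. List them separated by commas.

-3, -3, 1

The characteristic polynomial is p(μ) = det(μI - S).
Expanding the 3×3 determinant: p(μ) = μ^3 + 5μ^2 + 3μ - 9.
Rational-root test: μ = 1 gives p(1) = 0.
Factor out (μ - 1): p(μ) = (μ - 1)·(μ^2 + 6μ + 9).
The quadratic factor is (μ + 3)^2.
Eigenvalues: -3, -3, 1.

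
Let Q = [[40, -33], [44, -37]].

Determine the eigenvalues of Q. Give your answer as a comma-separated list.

-4, 7

det(Q - λI) = (40 - λ)(-37 - λ) - (-33)·(44) = λ^2 - 3λ - 28.
This factors as (λ + 4)·(λ - 7) = 0.
Eigenvalues: -4, 7.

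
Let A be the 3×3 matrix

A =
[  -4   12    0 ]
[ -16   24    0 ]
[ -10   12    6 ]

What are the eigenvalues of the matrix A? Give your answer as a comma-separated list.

6, 8, 12

The characteristic polynomial is p(λ) = det(λI - A).
Cofactor expansion gives p(λ) = λ^3 - 26λ^2 + 216λ - 576.
Try λ = 6: p(6) = 0, so 6 is a root.
Dividing by (λ - 6) leaves λ^2 - 20λ + 96.
The quadratic factors as (λ - 8)·(λ - 12).
Eigenvalues: 6, 8, 12.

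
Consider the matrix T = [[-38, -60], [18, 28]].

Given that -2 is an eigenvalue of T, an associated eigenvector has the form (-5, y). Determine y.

3

We need (T + 2I)v = 0.
T + 2I = [[-36, -60], [18, 30]].
Row 1: (-36)·-5 + (-60)·y = 0
Row 2: (18)·-5 + (30)·y = 0
Solving gives y = 3.
Check: T·(-5, 3) = (10, -6) = -2·(-5, 3).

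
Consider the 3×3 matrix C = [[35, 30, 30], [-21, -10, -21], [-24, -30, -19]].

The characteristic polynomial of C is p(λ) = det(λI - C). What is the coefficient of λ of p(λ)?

p(λ) = λ^3 - 6λ^2 - 105λ + 550.
The coefficient of λ is -105.

-105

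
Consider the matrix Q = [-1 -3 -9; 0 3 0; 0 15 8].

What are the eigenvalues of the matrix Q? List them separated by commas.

-1, 3, 8

The characteristic polynomial is p(lambda) = det(lambda·I - Q).
Cofactor expansion gives p(lambda) = lambda^3 - 10·lambda^2 + 13·lambda + 24.
Try lambda = 3: p(3) = 0, so 3 is a root.
Factor out (lambda - 3): p(lambda) = (lambda - 3)·(lambda^2 - 7·lambda - 8).
The quadratic factors as (lambda + 1)·(lambda - 8).
Eigenvalues: -1, 3, 8.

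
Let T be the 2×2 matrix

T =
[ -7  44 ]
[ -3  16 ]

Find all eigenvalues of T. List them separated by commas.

det(T - lambda·I) = (-7 - lambda)(16 - lambda) - (44)·(-3) = lambda^2 - 9·lambda + 20.
This factors as (lambda - 4)·(lambda - 5) = 0.
Eigenvalues: 4, 5.

4, 5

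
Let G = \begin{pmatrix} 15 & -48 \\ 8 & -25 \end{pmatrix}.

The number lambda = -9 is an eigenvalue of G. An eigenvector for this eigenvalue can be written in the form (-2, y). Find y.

We need (G + 9I)v = 0.
G + 9I = [[24, -48], [8, -16]].
Row 1: (24)·-2 + (-48)·y = 0
Row 2: (8)·-2 + (-16)·y = 0
Solving gives y = -1.
Check: G·(-2, -1) = (18, 9) = -9·(-2, -1).

-1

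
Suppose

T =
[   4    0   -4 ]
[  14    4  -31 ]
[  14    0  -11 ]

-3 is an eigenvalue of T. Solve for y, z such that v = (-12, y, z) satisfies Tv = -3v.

-69, -21

We need (T + 3I)v = 0.
T + 3I = [[7, 0, -4], [14, 7, -31], [14, 0, -8]].
Row 1: (7)·-12 + (0)·y + (-4)·z = 0
Row 2: (14)·-12 + (7)·y + (-31)·z = 0
Row 3: (14)·-12 + (0)·y + (-8)·z = 0
Solving gives y = -69, z = -21.
Check: T·(-12, -69, -21) = (36, 207, 63) = -3·(-12, -69, -21).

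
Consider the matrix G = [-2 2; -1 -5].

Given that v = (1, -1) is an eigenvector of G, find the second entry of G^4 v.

-256

First find the eigenvalue: Gv = (-4, 4) = -4·(1, -1), so λ = -4.
Then G^4 v = λ^4·v = (-4)^4·(1, -1) = 256·(1, -1) = (256, -256).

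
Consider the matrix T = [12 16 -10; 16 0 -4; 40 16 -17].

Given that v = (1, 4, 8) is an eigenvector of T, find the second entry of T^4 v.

1024

First find the eigenvalue: Tv = (-4, -16, -32) = -4·(1, 4, 8), so λ = -4.
Then T^4 v = λ^4·v = (-4)^4·(1, 4, 8) = 256·(1, 4, 8) = (256, 1024, 2048).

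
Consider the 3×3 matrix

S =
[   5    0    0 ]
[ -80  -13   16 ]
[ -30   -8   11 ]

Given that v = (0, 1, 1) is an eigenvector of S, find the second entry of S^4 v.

First find the eigenvalue: Sv = (0, 3, 3) = 3·(0, 1, 1), so λ = 3.
Then S^4 v = λ^4·v = 3^4·(0, 1, 1) = 81·(0, 1, 1) = (0, 81, 81).

81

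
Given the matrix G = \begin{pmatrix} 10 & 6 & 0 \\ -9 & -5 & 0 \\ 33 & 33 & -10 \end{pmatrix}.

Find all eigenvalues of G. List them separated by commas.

Set up det(λI - G) = 0.
Cofactor expansion gives p(λ) = λ^3 + 5λ^2 - 46λ + 40.
Rational-root test: λ = 1 gives p(1) = 0.
Dividing by (λ - 1) leaves λ^2 + 6λ - 40.
The quadratic factors as (λ + 10)·(λ - 4).
Eigenvalues: -10, 1, 4.

-10, 1, 4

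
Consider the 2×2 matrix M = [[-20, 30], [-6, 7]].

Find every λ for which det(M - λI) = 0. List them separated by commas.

-8, -5

det(M - rI) = (-20 - r)(7 - r) - (30)·(-6) = r^2 + 13r + 40.
This factors as (r + 8)·(r + 5) = 0.
Eigenvalues: -8, -5.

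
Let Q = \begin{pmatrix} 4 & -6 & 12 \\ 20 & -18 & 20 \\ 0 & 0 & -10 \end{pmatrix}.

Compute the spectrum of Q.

The characteristic polynomial is p(lambda) = det(lambda·I - Q).
Cofactor expansion gives p(lambda) = lambda^3 + 24·lambda^2 + 188·lambda + 480.
Rational-root test: lambda = -6 gives p(-6) = 0.
Dividing by (lambda + 6) leaves lambda^2 + 18·lambda + 80.
The quadratic factors as (lambda + 10)·(lambda + 8).
Eigenvalues: -10, -8, -6.

-10, -8, -6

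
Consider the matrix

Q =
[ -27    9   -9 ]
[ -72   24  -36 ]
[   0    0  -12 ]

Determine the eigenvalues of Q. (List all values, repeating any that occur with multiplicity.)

-12, -3, 0

Set up det(rI - Q) = 0.
Expanding along the first row, p(r) = r^3 + 15r^2 + 36r.
Try r = -3: p(-3) = 0, so -3 is a root.
Dividing by (r + 3) leaves r^2 + 12r.
The quadratic factors as (r + 12)·r.
Eigenvalues: -12, -3, 0.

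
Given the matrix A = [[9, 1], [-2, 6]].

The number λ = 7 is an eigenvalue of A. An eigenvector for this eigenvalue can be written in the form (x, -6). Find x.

We need (A - 7I)v = 0.
A - 7I = [[2, 1], [-2, -1]].
Row 1: (2)·x + (1)·-6 = 0
Row 2: (-2)·x + (-1)·-6 = 0
Solving gives x = 3.
Check: A·(3, -6) = (21, -42) = 7·(3, -6).

3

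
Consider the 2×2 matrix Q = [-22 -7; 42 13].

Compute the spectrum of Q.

det(Q - λI) = (-22 - λ)(13 - λ) - (-7)·(42) = λ^2 + 9λ + 8.
This factors as (λ + 8)·(λ + 1) = 0.
Eigenvalues: -8, -1.

-8, -1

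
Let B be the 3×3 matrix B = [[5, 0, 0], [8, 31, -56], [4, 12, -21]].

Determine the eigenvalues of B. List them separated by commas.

The characteristic polynomial is p(λ) = det(λI - B).
Expanding the 3×3 determinant: p(λ) = λ^3 - 15λ^2 + 71λ - 105.
Try λ = 3: p(3) = 0, so 3 is a root.
Dividing by (λ - 3) leaves λ^2 - 12λ + 35.
The quadratic factors as (λ - 5)·(λ - 7).
Eigenvalues: 3, 5, 7.

3, 5, 7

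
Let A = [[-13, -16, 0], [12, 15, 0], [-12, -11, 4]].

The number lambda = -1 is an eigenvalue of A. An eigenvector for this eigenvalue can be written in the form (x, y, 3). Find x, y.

4, -3

We need (A + 1I)v = 0.
A + 1I = [[-12, -16, 0], [12, 16, 0], [-12, -11, 5]].
Row 1: (-12)·x + (-16)·y + (0)·3 = 0
Row 2: (12)·x + (16)·y + (0)·3 = 0
Row 3: (-12)·x + (-11)·y + (5)·3 = 0
Solving gives x = 4, y = -3.
Check: A·(4, -3, 3) = (-4, 3, -3) = -1·(4, -3, 3).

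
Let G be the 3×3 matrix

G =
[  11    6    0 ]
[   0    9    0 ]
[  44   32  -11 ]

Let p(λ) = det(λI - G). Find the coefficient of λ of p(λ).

p(λ) = λ^3 - 9λ^2 - 121λ + 1089.
The coefficient of λ is -121.

-121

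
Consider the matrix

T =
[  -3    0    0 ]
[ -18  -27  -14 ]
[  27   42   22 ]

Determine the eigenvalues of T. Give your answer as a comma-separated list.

Set up det(μI - T) = 0.
Cofactor expansion gives p(μ) = μ^3 + 8μ^2 + 9μ - 18.
Try μ = -3: p(-3) = 0, so -3 is a root.
Dividing by (μ + 3) leaves μ^2 + 5μ - 6.
The quadratic factors as (μ + 6)·(μ - 1).
Eigenvalues: -6, -3, 1.

-6, -3, 1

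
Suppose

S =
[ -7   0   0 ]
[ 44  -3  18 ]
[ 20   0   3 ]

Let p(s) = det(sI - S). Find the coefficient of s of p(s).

p(s) = s^3 + 7s^2 - 9s - 63.
The coefficient of s is -9.

-9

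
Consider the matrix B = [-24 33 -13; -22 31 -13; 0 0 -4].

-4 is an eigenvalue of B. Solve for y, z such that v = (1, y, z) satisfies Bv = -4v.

1, 1

We need (B + 4I)v = 0.
B + 4I = [[-20, 33, -13], [-22, 35, -13], [0, 0, 0]].
Row 1: (-20)·1 + (33)·y + (-13)·z = 0
Row 2: (-22)·1 + (35)·y + (-13)·z = 0
Row 3: (0)·1 + (0)·y + (0)·z = 0
Solving gives y = 1, z = 1.
Check: B·(1, 1, 1) = (-4, -4, -4) = -4·(1, 1, 1).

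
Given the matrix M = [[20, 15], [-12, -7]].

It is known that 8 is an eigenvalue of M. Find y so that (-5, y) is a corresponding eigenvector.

4

We need (M - 8I)v = 0.
M - 8I = [[12, 15], [-12, -15]].
Row 1: (12)·-5 + (15)·y = 0
Row 2: (-12)·-5 + (-15)·y = 0
Solving gives y = 4.
Check: M·(-5, 4) = (-40, 32) = 8·(-5, 4).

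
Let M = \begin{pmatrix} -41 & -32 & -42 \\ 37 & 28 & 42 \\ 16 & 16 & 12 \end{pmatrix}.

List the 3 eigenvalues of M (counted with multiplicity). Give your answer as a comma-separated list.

-9, -4, 12

Compute the characteristic polynomial p(s) = det(sI - M).
Expanding the 3×3 determinant: p(s) = s^3 + s^2 - 120s - 432.
Since p(12) = 0, s = 12 is a root.
Factor out (s - 12): p(s) = (s - 12)·(s^2 + 13s + 36).
The quadratic factors as (s + 9)·(s + 4).
Eigenvalues: -9, -4, 12.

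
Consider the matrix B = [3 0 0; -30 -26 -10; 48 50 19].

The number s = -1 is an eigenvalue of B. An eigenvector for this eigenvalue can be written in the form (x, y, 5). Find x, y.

0, -2

We need (B + 1I)v = 0.
B + 1I = [[4, 0, 0], [-30, -25, -10], [48, 50, 20]].
Row 1: (4)·x + (0)·y + (0)·5 = 0
Row 2: (-30)·x + (-25)·y + (-10)·5 = 0
Row 3: (48)·x + (50)·y + (20)·5 = 0
Solving gives x = 0, y = -2.
Check: B·(0, -2, 5) = (0, 2, -5) = -1·(0, -2, 5).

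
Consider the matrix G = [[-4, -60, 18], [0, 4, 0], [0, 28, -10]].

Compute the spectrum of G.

-10, -4, 4

Set up det(λI - G) = 0.
Expanding along the first row, p(λ) = λ^3 + 10λ^2 - 16λ - 160.
Rational-root test: λ = -4 gives p(-4) = 0.
Factor out (λ + 4): p(λ) = (λ + 4)·(λ^2 + 6λ - 40).
The quadratic factors as (λ + 10)·(λ - 4).
Eigenvalues: -10, -4, 4.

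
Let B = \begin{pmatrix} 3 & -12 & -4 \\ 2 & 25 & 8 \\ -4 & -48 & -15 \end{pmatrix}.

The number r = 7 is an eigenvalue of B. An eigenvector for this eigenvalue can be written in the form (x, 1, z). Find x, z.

We need (B - 7I)v = 0.
B - 7I = [[-4, -12, -4], [2, 18, 8], [-4, -48, -22]].
Row 1: (-4)·x + (-12)·1 + (-4)·z = 0
Row 2: (2)·x + (18)·1 + (8)·z = 0
Row 3: (-4)·x + (-48)·1 + (-22)·z = 0
Solving gives x = -1, z = -2.
Check: B·(-1, 1, -2) = (-7, 7, -14) = 7·(-1, 1, -2).

-1, -2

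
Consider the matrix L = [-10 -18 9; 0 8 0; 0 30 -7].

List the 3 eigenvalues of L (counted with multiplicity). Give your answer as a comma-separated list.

-10, -7, 8

The characteristic polynomial is p(λ) = det(λI - L).
Expanding along the first row, p(λ) = λ^3 + 9λ^2 - 66λ - 560.
Rational-root test: λ = -10 gives p(-10) = 0.
Factor out (λ + 10): p(λ) = (λ + 10)·(λ^2 - λ - 56).
The quadratic factors as (λ + 7)·(λ - 8).
Eigenvalues: -10, -7, 8.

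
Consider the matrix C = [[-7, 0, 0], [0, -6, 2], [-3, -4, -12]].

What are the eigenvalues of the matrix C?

Compute the characteristic polynomial p(r) = det(rI - C).
Expanding the 3×3 determinant: p(r) = r^3 + 25r^2 + 206r + 560.
Try r = -7: p(-7) = 0, so -7 is a root.
Dividing by (r + 7) leaves r^2 + 18r + 80.
The quadratic factors as (r + 10)·(r + 8).
Eigenvalues: -10, -8, -7.

-10, -8, -7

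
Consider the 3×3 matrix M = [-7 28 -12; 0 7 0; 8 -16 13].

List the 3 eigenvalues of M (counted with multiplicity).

1, 5, 7

Set up det(μI - M) = 0.
Cofactor expansion gives p(μ) = μ^3 - 13μ^2 + 47μ - 35.
Since p(1) = 0, μ = 1 is a root.
Dividing by (μ - 1) leaves μ^2 - 12μ + 35.
The quadratic factors as (μ - 5)·(μ - 7).
Eigenvalues: 1, 5, 7.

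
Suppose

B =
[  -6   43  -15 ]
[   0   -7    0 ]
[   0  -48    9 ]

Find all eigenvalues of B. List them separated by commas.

The characteristic polynomial is p(λ) = det(λI - B).
Expanding the 3×3 determinant: p(λ) = λ^3 + 4λ^2 - 75λ - 378.
Rational-root test: λ = -7 gives p(-7) = 0.
Factor out (λ + 7): p(λ) = (λ + 7)·(λ^2 - 3λ - 54).
The quadratic factors as (λ + 6)·(λ - 9).
Eigenvalues: -7, -6, 9.

-7, -6, 9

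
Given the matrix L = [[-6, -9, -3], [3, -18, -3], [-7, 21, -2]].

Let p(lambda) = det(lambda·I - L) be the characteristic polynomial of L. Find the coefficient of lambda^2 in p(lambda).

The coefficient of lambda^2 of det(lambda·I - L) is −trace(L).
trace(L) = (-6) + (-18) + (-2) = -26, so the coefficient is 26.

26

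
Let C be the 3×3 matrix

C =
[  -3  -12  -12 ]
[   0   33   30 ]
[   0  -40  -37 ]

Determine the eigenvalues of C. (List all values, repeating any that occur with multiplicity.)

Compute the characteristic polynomial p(λ) = det(λI - C).
Cofactor expansion gives p(λ) = λ^3 + 7λ^2 - 9λ - 63.
Since p(3) = 0, λ = 3 is a root.
Dividing by (λ - 3) leaves λ^2 + 10λ + 21.
The quadratic factors as (λ + 7)·(λ + 3).
Eigenvalues: -7, -3, 3.

-7, -3, 3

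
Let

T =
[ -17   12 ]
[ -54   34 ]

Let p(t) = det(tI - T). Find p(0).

p(0) = det(0·I − T) = det(−T) = (−1)^2·det(T).
det(T) = 70, so p(0) = 70.

70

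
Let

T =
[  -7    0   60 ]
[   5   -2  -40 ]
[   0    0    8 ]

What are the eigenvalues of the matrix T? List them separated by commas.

The characteristic polynomial is p(lambda) = det(lambda·I - T).
Expanding the 3×3 determinant: p(lambda) = lambda^3 + lambda^2 - 58·lambda - 112.
Since p(-2) = 0, lambda = -2 is a root.
Factor out (lambda + 2): p(lambda) = (lambda + 2)·(lambda^2 - lambda - 56).
The quadratic factors as (lambda + 7)·(lambda - 8).
Eigenvalues: -7, -2, 8.

-7, -2, 8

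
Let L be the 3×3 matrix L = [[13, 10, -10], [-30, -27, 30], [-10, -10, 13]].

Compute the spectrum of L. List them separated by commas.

-7, 3, 3

Set up det(rI - L) = 0.
Expanding the 3×3 determinant: p(r) = r^3 + r^2 - 33r + 63.
Since p(-7) = 0, r = -7 is a root.
Dividing by (r + 7) leaves r^2 - 6r + 9.
The quadratic factor is (r - 3)^2.
Eigenvalues: -7, 3, 3.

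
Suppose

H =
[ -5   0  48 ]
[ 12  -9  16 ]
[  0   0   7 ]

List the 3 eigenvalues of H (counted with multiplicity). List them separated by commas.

-9, -5, 7

Compute the characteristic polynomial p(r) = det(rI - H).
Expanding the 3×3 determinant: p(r) = r^3 + 7r^2 - 53r - 315.
Rational-root test: r = -5 gives p(-5) = 0.
Factor out (r + 5): p(r) = (r + 5)·(r^2 + 2r - 63).
The quadratic factors as (r + 9)·(r - 7).
Eigenvalues: -9, -5, 7.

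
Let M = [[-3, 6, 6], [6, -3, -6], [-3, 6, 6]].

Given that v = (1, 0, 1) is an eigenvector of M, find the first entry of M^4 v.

81

First find the eigenvalue: Mv = (3, 0, 3) = 3·(1, 0, 1), so λ = 3.
Then M^4 v = λ^4·v = 3^4·(1, 0, 1) = 81·(1, 0, 1) = (81, 0, 81).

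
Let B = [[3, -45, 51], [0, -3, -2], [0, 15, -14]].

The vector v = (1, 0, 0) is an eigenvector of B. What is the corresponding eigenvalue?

Compute Bv: B·(1, 0, 0) = (3, 0, 0).
Since Bv = λv, compare component 1: 3 = λ·1, so λ = 3.

3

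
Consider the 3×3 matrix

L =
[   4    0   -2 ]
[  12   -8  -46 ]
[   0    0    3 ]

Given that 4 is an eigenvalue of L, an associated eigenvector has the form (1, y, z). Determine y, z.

We need (L - 4I)v = 0.
L - 4I = [[0, 0, -2], [12, -12, -46], [0, 0, -1]].
Row 1: (0)·1 + (0)·y + (-2)·z = 0
Row 2: (12)·1 + (-12)·y + (-46)·z = 0
Row 3: (0)·1 + (0)·y + (-1)·z = 0
Solving gives y = 1, z = 0.
Check: L·(1, 1, 0) = (4, 4, 0) = 4·(1, 1, 0).

1, 0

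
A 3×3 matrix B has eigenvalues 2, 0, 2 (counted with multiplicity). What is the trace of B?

4

trace(B) is the sum of the eigenvalues: (2) + (0) + (2) = 4.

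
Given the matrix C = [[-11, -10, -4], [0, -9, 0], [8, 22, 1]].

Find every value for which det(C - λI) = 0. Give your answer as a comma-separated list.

The characteristic polynomial is p(lambda) = det(lambda·I - C).
Cofactor expansion gives p(lambda) = lambda^3 + 19·lambda^2 + 111·lambda + 189.
Rational-root test: lambda = -3 gives p(-3) = 0.
Dividing by (lambda + 3) leaves lambda^2 + 16·lambda + 63.
The quadratic factors as (lambda + 9)·(lambda + 7).
Eigenvalues: -9, -7, -3.

-9, -7, -3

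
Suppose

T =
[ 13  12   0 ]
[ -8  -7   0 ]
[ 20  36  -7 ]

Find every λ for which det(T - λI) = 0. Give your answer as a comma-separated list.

-7, 1, 5

The characteristic polynomial is p(t) = det(tI - T).
Expanding the 3×3 determinant: p(t) = t^3 + t^2 - 37t + 35.
Rational-root test: t = 1 gives p(1) = 0.
Dividing by (t - 1) leaves t^2 + 2t - 35.
The quadratic factors as (t + 7)·(t - 5).
Eigenvalues: -7, 1, 5.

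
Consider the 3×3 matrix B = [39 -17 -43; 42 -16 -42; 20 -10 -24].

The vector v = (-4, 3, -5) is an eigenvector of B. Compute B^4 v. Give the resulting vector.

First find the eigenvalue: Bv = (8, -6, 10) = -2·(-4, 3, -5), so λ = -2.
Then B^4 v = λ^4·v = (-2)^4·(-4, 3, -5) = 16·(-4, 3, -5) = (-64, 48, -80).

(-64, 48, -80)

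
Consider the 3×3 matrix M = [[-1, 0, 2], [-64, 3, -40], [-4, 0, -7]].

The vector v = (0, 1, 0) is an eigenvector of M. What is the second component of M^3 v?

27

First find the eigenvalue: Mv = (0, 3, 0) = 3·(0, 1, 0), so λ = 3.
Then M^3 v = λ^3·v = 3^3·(0, 1, 0) = 27·(0, 1, 0) = (0, 27, 0).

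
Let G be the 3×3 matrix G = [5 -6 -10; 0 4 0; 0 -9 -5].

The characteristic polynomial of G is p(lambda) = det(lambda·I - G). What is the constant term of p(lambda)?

100

p(lambda) = lambda^3 - 4·lambda^2 - 25·lambda + 100.
The constant term is 100.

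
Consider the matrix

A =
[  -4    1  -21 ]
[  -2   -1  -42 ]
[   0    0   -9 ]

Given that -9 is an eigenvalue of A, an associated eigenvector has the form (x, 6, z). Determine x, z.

We need (A + 9I)v = 0.
A + 9I = [[5, 1, -21], [-2, 8, -42], [0, 0, 0]].
Row 1: (5)·x + (1)·6 + (-21)·z = 0
Row 2: (-2)·x + (8)·6 + (-42)·z = 0
Row 3: (0)·x + (0)·6 + (0)·z = 0
Solving gives x = 3, z = 1.
Check: A·(3, 6, 1) = (-27, -54, -9) = -9·(3, 6, 1).

3, 1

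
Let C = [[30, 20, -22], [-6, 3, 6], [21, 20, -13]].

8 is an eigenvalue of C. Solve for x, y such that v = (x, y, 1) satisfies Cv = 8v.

We need (C - 8I)v = 0.
C - 8I = [[22, 20, -22], [-6, -5, 6], [21, 20, -21]].
Row 1: (22)·x + (20)·y + (-22)·1 = 0
Row 2: (-6)·x + (-5)·y + (6)·1 = 0
Row 3: (21)·x + (20)·y + (-21)·1 = 0
Solving gives x = 1, y = 0.
Check: C·(1, 0, 1) = (8, 0, 8) = 8·(1, 0, 1).

1, 0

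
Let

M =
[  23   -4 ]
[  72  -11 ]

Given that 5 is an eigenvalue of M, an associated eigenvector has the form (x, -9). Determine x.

We need (M - 5I)v = 0.
M - 5I = [[18, -4], [72, -16]].
Row 1: (18)·x + (-4)·-9 = 0
Row 2: (72)·x + (-16)·-9 = 0
Solving gives x = -2.
Check: M·(-2, -9) = (-10, -45) = 5·(-2, -9).

-2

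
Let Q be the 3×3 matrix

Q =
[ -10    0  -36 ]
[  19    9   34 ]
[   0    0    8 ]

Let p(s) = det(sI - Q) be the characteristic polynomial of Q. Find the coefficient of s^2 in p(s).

-7

The coefficient of s^2 of det(sI - Q) is −trace(Q).
trace(Q) = (-10) + (9) + (8) = 7, so the coefficient is -7.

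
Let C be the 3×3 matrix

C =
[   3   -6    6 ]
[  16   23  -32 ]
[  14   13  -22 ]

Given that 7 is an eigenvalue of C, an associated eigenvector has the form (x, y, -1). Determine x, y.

We need (C - 7I)v = 0.
C - 7I = [[-4, -6, 6], [16, 16, -32], [14, 13, -29]].
Row 1: (-4)·x + (-6)·y + (6)·-1 = 0
Row 2: (16)·x + (16)·y + (-32)·-1 = 0
Row 3: (14)·x + (13)·y + (-29)·-1 = 0
Solving gives x = -3, y = 1.
Check: C·(-3, 1, -1) = (-21, 7, -7) = 7·(-3, 1, -1).

-3, 1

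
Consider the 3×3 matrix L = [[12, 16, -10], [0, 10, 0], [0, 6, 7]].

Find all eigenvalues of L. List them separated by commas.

Compute the characteristic polynomial p(λ) = det(λI - L).
Expanding along the first row, p(λ) = λ^3 - 29λ^2 + 274λ - 840.
Rational-root test: λ = 7 gives p(7) = 0.
Dividing by (λ - 7) leaves λ^2 - 22λ + 120.
The quadratic factors as (λ - 10)·(λ - 12).
Eigenvalues: 7, 10, 12.

7, 10, 12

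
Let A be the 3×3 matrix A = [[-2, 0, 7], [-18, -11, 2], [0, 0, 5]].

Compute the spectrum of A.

-11, -2, 5

Set up det(rI - A) = 0.
Expanding along the first row, p(r) = r^3 + 8r^2 - 43r - 110.
Rational-root test: r = -2 gives p(-2) = 0.
Dividing by (r + 2) leaves r^2 + 6r - 55.
The quadratic factors as (r + 11)·(r - 5).
Eigenvalues: -11, -2, 5.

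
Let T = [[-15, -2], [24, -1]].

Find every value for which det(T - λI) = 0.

-9, -7

det(T - lambda·I) = (-15 - lambda)(-1 - lambda) - (-2)·(24) = lambda^2 + 16·lambda + 63.
This factors as (lambda + 9)·(lambda + 7) = 0.
Eigenvalues: -9, -7.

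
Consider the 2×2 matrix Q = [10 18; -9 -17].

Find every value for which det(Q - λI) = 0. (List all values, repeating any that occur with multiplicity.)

-8, 1

det(Q - sI) = (10 - s)(-17 - s) - (18)·(-9) = s^2 + 7s - 8.
This factors as (s + 8)·(s - 1) = 0.
Eigenvalues: -8, 1.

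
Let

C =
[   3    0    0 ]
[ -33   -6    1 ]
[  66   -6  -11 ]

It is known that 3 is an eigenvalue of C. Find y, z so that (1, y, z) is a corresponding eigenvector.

We need (C - 3I)v = 0.
C - 3I = [[0, 0, 0], [-33, -9, 1], [66, -6, -14]].
Row 1: (0)·1 + (0)·y + (0)·z = 0
Row 2: (-33)·1 + (-9)·y + (1)·z = 0
Row 3: (66)·1 + (-6)·y + (-14)·z = 0
Solving gives y = -3, z = 6.
Check: C·(1, -3, 6) = (3, -9, 18) = 3·(1, -3, 6).

-3, 6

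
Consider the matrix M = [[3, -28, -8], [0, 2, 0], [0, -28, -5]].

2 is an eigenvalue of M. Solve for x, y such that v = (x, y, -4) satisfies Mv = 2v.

We need (M - 2I)v = 0.
M - 2I = [[1, -28, -8], [0, 0, 0], [0, -28, -7]].
Row 1: (1)·x + (-28)·y + (-8)·-4 = 0
Row 2: (0)·x + (0)·y + (0)·-4 = 0
Row 3: (0)·x + (-28)·y + (-7)·-4 = 0
Solving gives x = -4, y = 1.
Check: M·(-4, 1, -4) = (-8, 2, -8) = 2·(-4, 1, -4).

-4, 1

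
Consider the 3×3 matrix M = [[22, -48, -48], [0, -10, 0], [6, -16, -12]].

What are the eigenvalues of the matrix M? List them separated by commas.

Compute the characteristic polynomial p(r) = det(rI - M).
Expanding the 3×3 determinant: p(r) = r^3 - 76r + 240.
Rational-root test: r = -10 gives p(-10) = 0.
Factor out (r + 10): p(r) = (r + 10)·(r^2 - 10r + 24).
The quadratic factors as (r - 4)·(r - 6).
Eigenvalues: -10, 4, 6.

-10, 4, 6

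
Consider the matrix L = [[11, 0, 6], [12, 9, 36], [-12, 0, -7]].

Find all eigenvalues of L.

Set up det(λI - L) = 0.
Cofactor expansion gives p(λ) = λ^3 - 13λ^2 + 31λ + 45.
Since p(-1) = 0, λ = -1 is a root.
Dividing by (λ + 1) leaves λ^2 - 14λ + 45.
The quadratic factors as (λ - 5)·(λ - 9).
Eigenvalues: -1, 5, 9.

-1, 5, 9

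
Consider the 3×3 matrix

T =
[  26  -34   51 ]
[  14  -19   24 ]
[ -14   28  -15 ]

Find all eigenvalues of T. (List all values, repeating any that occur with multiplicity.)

-9, -8, 9

Set up det(lambda·I - T) = 0.
Cofactor expansion gives p(lambda) = lambda^3 + 8·lambda^2 - 81·lambda - 648.
Rational-root test: lambda = -9 gives p(-9) = 0.
Factor out (lambda + 9): p(lambda) = (lambda + 9)·(lambda^2 - lambda - 72).
The quadratic factors as (lambda + 8)·(lambda - 9).
Eigenvalues: -9, -8, 9.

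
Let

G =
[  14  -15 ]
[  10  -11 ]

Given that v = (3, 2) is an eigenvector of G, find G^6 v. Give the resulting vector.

First find the eigenvalue: Gv = (12, 8) = 4·(3, 2), so λ = 4.
Then G^6 v = λ^6·v = 4^6·(3, 2) = 4096·(3, 2) = (12288, 8192).

(12288, 8192)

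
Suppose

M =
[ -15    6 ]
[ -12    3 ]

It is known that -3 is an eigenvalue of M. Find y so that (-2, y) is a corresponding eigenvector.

We need (M + 3I)v = 0.
M + 3I = [[-12, 6], [-12, 6]].
Row 1: (-12)·-2 + (6)·y = 0
Row 2: (-12)·-2 + (6)·y = 0
Solving gives y = -4.
Check: M·(-2, -4) = (6, 12) = -3·(-2, -4).

-4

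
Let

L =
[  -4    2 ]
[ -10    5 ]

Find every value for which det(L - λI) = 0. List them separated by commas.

0, 1

det(L - sI) = (-4 - s)(5 - s) - (2)·(-10) = s^2 - s.
This factors as s·(s - 1) = 0.
Eigenvalues: 0, 1.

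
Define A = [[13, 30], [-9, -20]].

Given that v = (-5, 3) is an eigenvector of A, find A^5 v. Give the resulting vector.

First find the eigenvalue: Av = (25, -15) = -5·(-5, 3), so λ = -5.
Then A^5 v = λ^5·v = (-5)^5·(-5, 3) = -3125·(-5, 3) = (15625, -9375).

(15625, -9375)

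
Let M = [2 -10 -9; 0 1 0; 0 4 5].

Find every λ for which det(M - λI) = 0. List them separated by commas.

The characteristic polynomial is p(λ) = det(λI - M).
Cofactor expansion gives p(λ) = λ^3 - 8λ^2 + 17λ - 10.
Try λ = 1: p(1) = 0, so 1 is a root.
Factor out (λ - 1): p(λ) = (λ - 1)·(λ^2 - 7λ + 10).
The quadratic factors as (λ - 2)·(λ - 5).
Eigenvalues: 1, 2, 5.

1, 2, 5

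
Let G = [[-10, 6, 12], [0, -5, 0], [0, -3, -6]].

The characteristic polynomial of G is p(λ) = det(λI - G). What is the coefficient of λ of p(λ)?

140

p(λ) = λ^3 + 21λ^2 + 140λ + 300.
The coefficient of λ is 140.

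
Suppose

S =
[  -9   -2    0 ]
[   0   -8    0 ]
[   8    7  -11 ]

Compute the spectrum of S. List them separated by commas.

-11, -9, -8

The characteristic polynomial is p(λ) = det(λI - S).
Cofactor expansion gives p(λ) = λ^3 + 28λ^2 + 259λ + 792.
Rational-root test: λ = -8 gives p(-8) = 0.
Factor out (λ + 8): p(λ) = (λ + 8)·(λ^2 + 20λ + 99).
The quadratic factors as (λ + 11)·(λ + 9).
Eigenvalues: -11, -9, -8.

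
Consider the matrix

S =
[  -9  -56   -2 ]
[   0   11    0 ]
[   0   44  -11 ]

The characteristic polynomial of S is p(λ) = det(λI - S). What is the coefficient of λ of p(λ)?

-121

p(λ) = λ^3 + 9λ^2 - 121λ - 1089.
The coefficient of λ is -121.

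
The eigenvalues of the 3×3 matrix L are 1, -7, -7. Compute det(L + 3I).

64

If L has eigenvalues 1, -7, -7, then L + 3I has eigenvalues 4, -4, -4.
det(L + 3I) = (4) · (-4) · (-4) = 64.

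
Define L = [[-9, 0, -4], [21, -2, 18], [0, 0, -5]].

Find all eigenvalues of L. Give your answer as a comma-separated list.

Compute the characteristic polynomial p(μ) = det(μI - L).
Expanding the 3×3 determinant: p(μ) = μ^3 + 16μ^2 + 73μ + 90.
Rational-root test: μ = -2 gives p(-2) = 0.
Factor out (μ + 2): p(μ) = (μ + 2)·(μ^2 + 14μ + 45).
The quadratic factors as (μ + 9)·(μ + 5).
Eigenvalues: -9, -5, -2.

-9, -5, -2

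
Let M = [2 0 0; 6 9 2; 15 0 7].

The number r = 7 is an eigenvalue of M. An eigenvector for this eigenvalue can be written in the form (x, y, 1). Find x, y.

We need (M - 7I)v = 0.
M - 7I = [[-5, 0, 0], [6, 2, 2], [15, 0, 0]].
Row 1: (-5)·x + (0)·y + (0)·1 = 0
Row 2: (6)·x + (2)·y + (2)·1 = 0
Row 3: (15)·x + (0)·y + (0)·1 = 0
Solving gives x = 0, y = -1.
Check: M·(0, -1, 1) = (0, -7, 7) = 7·(0, -1, 1).

0, -1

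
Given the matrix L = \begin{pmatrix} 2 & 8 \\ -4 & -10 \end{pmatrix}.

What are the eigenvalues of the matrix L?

-6, -2

det(L - λI) = (2 - λ)(-10 - λ) - (8)·(-4) = λ^2 + 8λ + 12.
This factors as (λ + 6)·(λ + 2) = 0.
Eigenvalues: -6, -2.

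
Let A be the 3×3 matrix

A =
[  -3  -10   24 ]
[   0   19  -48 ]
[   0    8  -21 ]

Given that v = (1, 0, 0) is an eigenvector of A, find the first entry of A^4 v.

First find the eigenvalue: Av = (-3, 0, 0) = -3·(1, 0, 0), so λ = -3.
Then A^4 v = λ^4·v = (-3)^4·(1, 0, 0) = 81·(1, 0, 0) = (81, 0, 0).

81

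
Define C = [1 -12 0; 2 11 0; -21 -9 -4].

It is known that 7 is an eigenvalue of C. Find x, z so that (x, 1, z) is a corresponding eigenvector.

-2, 3

We need (C - 7I)v = 0.
C - 7I = [[-6, -12, 0], [2, 4, 0], [-21, -9, -11]].
Row 1: (-6)·x + (-12)·1 + (0)·z = 0
Row 2: (2)·x + (4)·1 + (0)·z = 0
Row 3: (-21)·x + (-9)·1 + (-11)·z = 0
Solving gives x = -2, z = 3.
Check: C·(-2, 1, 3) = (-14, 7, 21) = 7·(-2, 1, 3).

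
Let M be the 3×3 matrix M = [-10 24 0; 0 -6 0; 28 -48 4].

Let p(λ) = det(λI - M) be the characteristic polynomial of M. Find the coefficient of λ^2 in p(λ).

The coefficient of λ^2 of det(λI - M) is −trace(M).
trace(M) = (-10) + (-6) + (4) = -12, so the coefficient is 12.

12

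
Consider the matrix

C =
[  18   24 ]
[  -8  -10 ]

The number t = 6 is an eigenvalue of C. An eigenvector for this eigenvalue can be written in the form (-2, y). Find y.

1

We need (C - 6I)v = 0.
C - 6I = [[12, 24], [-8, -16]].
Row 1: (12)·-2 + (24)·y = 0
Row 2: (-8)·-2 + (-16)·y = 0
Solving gives y = 1.
Check: C·(-2, 1) = (-12, 6) = 6·(-2, 1).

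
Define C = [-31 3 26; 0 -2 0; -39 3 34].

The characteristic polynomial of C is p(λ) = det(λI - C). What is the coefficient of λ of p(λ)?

-46

p(λ) = λ^3 - λ^2 - 46λ - 80.
The coefficient of λ is -46.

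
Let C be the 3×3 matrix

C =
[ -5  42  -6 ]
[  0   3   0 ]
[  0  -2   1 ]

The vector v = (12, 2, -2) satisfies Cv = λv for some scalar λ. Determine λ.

3

Compute Cv: C·(12, 2, -2) = (36, 6, -6).
Since Cv = λv, compare component 1: 36 = λ·12, so λ = 3.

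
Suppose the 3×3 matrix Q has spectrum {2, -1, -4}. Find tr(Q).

-3

trace(Q) is the sum of the eigenvalues: (2) + (-1) + (-4) = -3.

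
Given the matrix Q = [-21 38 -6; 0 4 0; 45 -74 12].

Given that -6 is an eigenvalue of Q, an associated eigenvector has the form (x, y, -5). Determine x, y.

We need (Q + 6I)v = 0.
Q + 6I = [[-15, 38, -6], [0, 10, 0], [45, -74, 18]].
Row 1: (-15)·x + (38)·y + (-6)·-5 = 0
Row 2: (0)·x + (10)·y + (0)·-5 = 0
Row 3: (45)·x + (-74)·y + (18)·-5 = 0
Solving gives x = 2, y = 0.
Check: Q·(2, 0, -5) = (-12, 0, 30) = -6·(2, 0, -5).

2, 0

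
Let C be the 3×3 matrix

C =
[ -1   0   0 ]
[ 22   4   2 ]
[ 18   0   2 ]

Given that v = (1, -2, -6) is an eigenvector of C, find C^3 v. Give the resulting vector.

(-1, 2, 6)

First find the eigenvalue: Cv = (-1, 2, 6) = -1·(1, -2, -6), so λ = -1.
Then C^3 v = λ^3·v = (-1)^3·(1, -2, -6) = -1·(1, -2, -6) = (-1, 2, 6).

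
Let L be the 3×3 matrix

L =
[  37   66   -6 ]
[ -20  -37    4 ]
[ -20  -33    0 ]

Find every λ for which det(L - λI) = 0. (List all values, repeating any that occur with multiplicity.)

-4, -3, 7

The characteristic polynomial is p(λ) = det(λI - L).
Expanding the 3×3 determinant: p(λ) = λ^3 - 37λ - 84.
Rational-root test: λ = -4 gives p(-4) = 0.
Dividing by (λ + 4) leaves λ^2 - 4λ - 21.
The quadratic factors as (λ + 3)·(λ - 7).
Eigenvalues: -4, -3, 7.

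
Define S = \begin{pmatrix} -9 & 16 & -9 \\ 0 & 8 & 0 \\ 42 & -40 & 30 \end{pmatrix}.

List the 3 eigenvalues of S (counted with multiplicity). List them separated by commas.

8, 9, 12

The characteristic polynomial is p(t) = det(tI - S).
Expanding the 3×3 determinant: p(t) = t^3 - 29t^2 + 276t - 864.
Since p(8) = 0, t = 8 is a root.
Factor out (t - 8): p(t) = (t - 8)·(t^2 - 21t + 108).
The quadratic factors as (t - 9)·(t - 12).
Eigenvalues: 8, 9, 12.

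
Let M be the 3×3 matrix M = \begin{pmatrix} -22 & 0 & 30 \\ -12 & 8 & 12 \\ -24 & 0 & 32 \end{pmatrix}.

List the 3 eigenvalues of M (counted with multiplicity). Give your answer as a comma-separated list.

Compute the characteristic polynomial p(r) = det(rI - M).
Cofactor expansion gives p(r) = r^3 - 18r^2 + 96r - 128.
Rational-root test: r = 2 gives p(2) = 0.
Factor out (r - 2): p(r) = (r - 2)·(r^2 - 16r + 64).
The quadratic factor is (r - 8)^2.
Eigenvalues: 2, 8, 8.

2, 8, 8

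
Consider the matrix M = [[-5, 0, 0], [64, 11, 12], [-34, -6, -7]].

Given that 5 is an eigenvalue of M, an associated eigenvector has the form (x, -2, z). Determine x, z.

We need (M - 5I)v = 0.
M - 5I = [[-10, 0, 0], [64, 6, 12], [-34, -6, -12]].
Row 1: (-10)·x + (0)·-2 + (0)·z = 0
Row 2: (64)·x + (6)·-2 + (12)·z = 0
Row 3: (-34)·x + (-6)·-2 + (-12)·z = 0
Solving gives x = 0, z = 1.
Check: M·(0, -2, 1) = (0, -10, 5) = 5·(0, -2, 1).

0, 1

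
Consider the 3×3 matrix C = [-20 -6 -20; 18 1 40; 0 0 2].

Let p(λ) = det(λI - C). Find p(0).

-176

p(0) = det(0·I − C) = det(−C) = (−1)^3·det(C).
det(C) = 176, so p(0) = -176.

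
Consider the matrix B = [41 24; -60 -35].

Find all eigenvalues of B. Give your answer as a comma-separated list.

det(B - λI) = (41 - λ)(-35 - λ) - (24)·(-60) = λ^2 - 6λ + 5.
This factors as (λ - 1)·(λ - 5) = 0.
Eigenvalues: 1, 5.

1, 5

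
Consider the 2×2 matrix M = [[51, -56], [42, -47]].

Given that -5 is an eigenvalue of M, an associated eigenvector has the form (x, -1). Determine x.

-1

We need (M + 5I)v = 0.
M + 5I = [[56, -56], [42, -42]].
Row 1: (56)·x + (-56)·-1 = 0
Row 2: (42)·x + (-42)·-1 = 0
Solving gives x = -1.
Check: M·(-1, -1) = (5, 5) = -5·(-1, -1).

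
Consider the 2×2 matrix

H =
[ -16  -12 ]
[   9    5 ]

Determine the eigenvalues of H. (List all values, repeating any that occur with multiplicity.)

-7, -4

det(H - λI) = (-16 - λ)(5 - λ) - (-12)·(9) = λ^2 + 11λ + 28.
This factors as (λ + 7)·(λ + 4) = 0.
Eigenvalues: -7, -4.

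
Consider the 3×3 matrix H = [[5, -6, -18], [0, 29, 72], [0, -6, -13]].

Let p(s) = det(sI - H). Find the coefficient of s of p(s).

135

p(s) = s^3 - 21s^2 + 135s - 275.
The coefficient of s is 135.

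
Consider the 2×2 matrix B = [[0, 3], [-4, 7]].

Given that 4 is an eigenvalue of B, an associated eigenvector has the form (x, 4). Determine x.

3

We need (B - 4I)v = 0.
B - 4I = [[-4, 3], [-4, 3]].
Row 1: (-4)·x + (3)·4 = 0
Row 2: (-4)·x + (3)·4 = 0
Solving gives x = 3.
Check: B·(3, 4) = (12, 16) = 4·(3, 4).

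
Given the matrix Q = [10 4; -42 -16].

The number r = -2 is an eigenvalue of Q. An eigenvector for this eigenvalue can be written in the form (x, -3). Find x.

We need (Q + 2I)v = 0.
Q + 2I = [[12, 4], [-42, -14]].
Row 1: (12)·x + (4)·-3 = 0
Row 2: (-42)·x + (-14)·-3 = 0
Solving gives x = 1.
Check: Q·(1, -3) = (-2, 6) = -2·(1, -3).

1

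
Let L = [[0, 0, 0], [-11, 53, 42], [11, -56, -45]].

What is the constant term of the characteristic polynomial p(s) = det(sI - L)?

p(0) = det(0·I − L) = det(−L) = (−1)^3·det(L).
det(L) = 0, so p(0) = 0.

0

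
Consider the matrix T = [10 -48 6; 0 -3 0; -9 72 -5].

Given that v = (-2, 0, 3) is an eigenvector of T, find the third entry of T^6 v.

First find the eigenvalue: Tv = (-2, 0, 3) = 1·(-2, 0, 3), so λ = 1.
Then T^6 v = λ^6·v = 1^6·(-2, 0, 3) = 1·(-2, 0, 3) = (-2, 0, 3).

3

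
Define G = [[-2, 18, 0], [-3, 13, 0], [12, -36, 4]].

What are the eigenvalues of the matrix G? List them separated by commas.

Compute the characteristic polynomial p(s) = det(sI - G).
Cofactor expansion gives p(s) = s^3 - 15s^2 + 72s - 112.
Try s = 4: p(4) = 0, so 4 is a root.
Factor out (s - 4): p(s) = (s - 4)·(s^2 - 11s + 28).
The quadratic factors as (s - 4)·(s - 7).
Eigenvalues: 4, 4, 7.

4, 4, 7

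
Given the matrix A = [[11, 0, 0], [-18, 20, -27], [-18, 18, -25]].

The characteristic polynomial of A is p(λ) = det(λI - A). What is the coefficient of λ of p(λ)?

-69

p(λ) = λ^3 - 6λ^2 - 69λ + 154.
The coefficient of λ is -69.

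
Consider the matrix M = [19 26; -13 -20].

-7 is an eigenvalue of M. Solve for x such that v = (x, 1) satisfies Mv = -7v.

We need (M + 7I)v = 0.
M + 7I = [[26, 26], [-13, -13]].
Row 1: (26)·x + (26)·1 = 0
Row 2: (-13)·x + (-13)·1 = 0
Solving gives x = -1.
Check: M·(-1, 1) = (7, -7) = -7·(-1, 1).

-1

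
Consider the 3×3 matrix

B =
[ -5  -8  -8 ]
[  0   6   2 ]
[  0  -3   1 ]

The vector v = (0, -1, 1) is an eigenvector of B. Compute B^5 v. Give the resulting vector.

First find the eigenvalue: Bv = (0, -4, 4) = 4·(0, -1, 1), so λ = 4.
Then B^5 v = λ^5·v = 4^5·(0, -1, 1) = 1024·(0, -1, 1) = (0, -1024, 1024).

(0, -1024, 1024)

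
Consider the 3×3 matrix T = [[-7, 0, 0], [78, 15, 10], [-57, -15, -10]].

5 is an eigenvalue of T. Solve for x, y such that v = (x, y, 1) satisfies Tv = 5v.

0, -1

We need (T - 5I)v = 0.
T - 5I = [[-12, 0, 0], [78, 10, 10], [-57, -15, -15]].
Row 1: (-12)·x + (0)·y + (0)·1 = 0
Row 2: (78)·x + (10)·y + (10)·1 = 0
Row 3: (-57)·x + (-15)·y + (-15)·1 = 0
Solving gives x = 0, y = -1.
Check: T·(0, -1, 1) = (0, -5, 5) = 5·(0, -1, 1).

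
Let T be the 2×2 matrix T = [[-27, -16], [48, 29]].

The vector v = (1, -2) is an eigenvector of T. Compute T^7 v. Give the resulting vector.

(78125, -156250)

First find the eigenvalue: Tv = (5, -10) = 5·(1, -2), so λ = 5.
Then T^7 v = λ^7·v = 5^7·(1, -2) = 78125·(1, -2) = (78125, -156250).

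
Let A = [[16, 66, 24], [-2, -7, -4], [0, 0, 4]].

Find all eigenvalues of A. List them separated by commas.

4, 4, 5

Compute the characteristic polynomial p(r) = det(rI - A).
Cofactor expansion gives p(r) = r^3 - 13r^2 + 56r - 80.
Rational-root test: r = 5 gives p(5) = 0.
Factor out (r - 5): p(r) = (r - 5)·(r^2 - 8r + 16).
The quadratic factor is (r - 4)^2.
Eigenvalues: 4, 4, 5.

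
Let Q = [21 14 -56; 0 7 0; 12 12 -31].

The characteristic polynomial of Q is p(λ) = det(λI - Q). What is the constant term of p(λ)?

-147

p(λ) = λ^3 + 3λ^2 - 49λ - 147.
The constant term is -147.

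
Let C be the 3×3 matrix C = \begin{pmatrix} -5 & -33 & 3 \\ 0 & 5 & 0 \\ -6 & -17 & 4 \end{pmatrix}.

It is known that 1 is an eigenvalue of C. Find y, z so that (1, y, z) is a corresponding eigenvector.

We need (C - 1I)v = 0.
C - 1I = [[-6, -33, 3], [0, 4, 0], [-6, -17, 3]].
Row 1: (-6)·1 + (-33)·y + (3)·z = 0
Row 2: (0)·1 + (4)·y + (0)·z = 0
Row 3: (-6)·1 + (-17)·y + (3)·z = 0
Solving gives y = 0, z = 2.
Check: C·(1, 0, 2) = (1, 0, 2) = 1·(1, 0, 2).

0, 2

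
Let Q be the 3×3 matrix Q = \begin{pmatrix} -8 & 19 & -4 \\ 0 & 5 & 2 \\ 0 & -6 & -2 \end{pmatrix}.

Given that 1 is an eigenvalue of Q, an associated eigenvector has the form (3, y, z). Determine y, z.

We need (Q - 1I)v = 0.
Q - 1I = [[-9, 19, -4], [0, 4, 2], [0, -6, -3]].
Row 1: (-9)·3 + (19)·y + (-4)·z = 0
Row 2: (0)·3 + (4)·y + (2)·z = 0
Row 3: (0)·3 + (-6)·y + (-3)·z = 0
Solving gives y = 1, z = -2.
Check: Q·(3, 1, -2) = (3, 1, -2) = 1·(3, 1, -2).

1, -2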